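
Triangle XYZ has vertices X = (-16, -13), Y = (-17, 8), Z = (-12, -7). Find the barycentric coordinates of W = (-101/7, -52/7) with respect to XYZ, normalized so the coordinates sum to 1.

(3/7, 1/7, 3/7)

Signed area of the reference triangle: [XYZ] = ½·((-16)·(8−(-7)) + (-17)·(-7−(-13)) + (-12)·(-13−8)) = ½·(-240 − 102 + 252) = -45.
[WYZ] = ½·((-101/7)·(8−(-7)) + (-17)·(-7−(-52/7)) + (-12)·(-52/7−8)) = ½·(-1515/7 − 51/7 + 1296/7) = -135/7, so the X-coordinate is (-135/7)/(-45) = 3/7.
[XWZ] = ½·((-16)·(-52/7−(-7)) + (-101/7)·(-7−(-13)) + (-12)·(-13−(-52/7))) = ½·(48/7 − 606/7 + 468/7) = -45/7, so the Y-coordinate is 1/7.
[XYW] = ½·((-16)·(8−(-52/7)) + (-17)·(-52/7−(-13)) + (-101/7)·(-13−8)) = ½·(-1728/7 − 663/7 + 303) = -135/7, so the Z-coordinate is 3/7.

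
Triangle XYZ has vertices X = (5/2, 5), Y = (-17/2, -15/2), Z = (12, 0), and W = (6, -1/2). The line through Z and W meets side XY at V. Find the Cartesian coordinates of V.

(-3, -5/4)

Barycentric coordinates of W with respect to XYZ: (1/5, 1/5, 3/5).
On side XY the Z-coordinate is zero; dropping W's Z-weight 3/5 and renormalizing the remaining 1/5 : 1/5 gives weights 1/2, 1/2 on X, Y.
V = (1/2)·(5/2, 5) + (1/2)·(-17/2, -15/2) = (-3, -5/4).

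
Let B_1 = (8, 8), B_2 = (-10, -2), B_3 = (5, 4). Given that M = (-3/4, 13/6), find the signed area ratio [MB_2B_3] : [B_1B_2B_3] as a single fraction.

1/6

[B_1B_2B_3] = ½·(8·(-2−4) + (-10)·(4−8) + 5·(8−(-2))) = ½·(-48 + 40 + 50) = 21.
[MB_2B_3] = ½·((-3/4)·(-2−4) + (-10)·(4−(13/6)) + 5·(13/6−(-2))) = ½·(9/2 − 55/3 + 125/6) = 7/2, so the ratio is (7/2)/21 = 1/6.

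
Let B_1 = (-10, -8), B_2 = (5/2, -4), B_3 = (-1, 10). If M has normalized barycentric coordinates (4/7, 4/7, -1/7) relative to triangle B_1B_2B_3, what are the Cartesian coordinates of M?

M = (4/7)·B_1 + (4/7)·B_2 + (-1/7)·B_3.
x-coordinate: (4/7)·(-10) + (4/7)·(5/2) + (-1/7)·(-1) = -29/7.
y-coordinate: (4/7)·(-8) + (4/7)·(-4) + (-1/7)·10 = -58/7.

(-29/7, -58/7)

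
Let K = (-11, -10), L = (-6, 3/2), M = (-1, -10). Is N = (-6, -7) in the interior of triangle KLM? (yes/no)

Barycentric coordinates of N: (17/46, 6/23, 17/46).
The three coordinates are positive, positive, positive; a point is interior exactly when all three are positive.

yes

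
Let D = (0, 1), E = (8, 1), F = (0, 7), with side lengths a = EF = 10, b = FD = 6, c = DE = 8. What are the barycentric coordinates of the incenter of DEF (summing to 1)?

The incenter has barycentric coordinates proportional to the opposite side lengths: (10 : 6 : 8).
Normalizing by 10+6+8 = 24 gives (5/12, 1/4, 1/3).

(5/12, 1/4, 1/3)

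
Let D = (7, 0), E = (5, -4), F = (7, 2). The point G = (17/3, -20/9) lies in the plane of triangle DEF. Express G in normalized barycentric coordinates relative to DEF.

Signed area of the reference triangle: [DEF] = ½·(7·(-4−2) + 5·(2−0) + 7·(0−(-4))) = ½·(-42 + 10 + 28) = -2.
[GEF] = ½·((17/3)·(-4−2) + 5·(2−(-20/9)) + 7·(-20/9−(-4))) = ½·(-34 + 190/9 + 112/9) = -2/9, so the D-coordinate is (-2/9)/(-2) = 1/9.
[DGF] = ½·(7·(-20/9−2) + (17/3)·(2−0) + 7·(0−(-20/9))) = ½·(-266/9 + 34/3 + 140/9) = -4/3, so the E-coordinate is 2/3.
[DEG] = ½·(7·(-4−(-20/9)) + 5·(-20/9−0) + (17/3)·(0−(-4))) = ½·(-112/9 − 100/9 + 68/3) = -4/9, so the F-coordinate is 2/9.

(1/9, 2/3, 2/9)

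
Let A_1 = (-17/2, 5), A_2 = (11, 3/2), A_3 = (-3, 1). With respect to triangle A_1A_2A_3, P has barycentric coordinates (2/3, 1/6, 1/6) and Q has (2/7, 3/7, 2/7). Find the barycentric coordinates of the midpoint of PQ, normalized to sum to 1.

(10/21, 25/84, 19/84)

Since both coordinate triples sum to 1, the midpoint's barycentrics are the componentwise average.
(2/3+2/7)/2 = 10/21; similarly 25/84 and 19/84.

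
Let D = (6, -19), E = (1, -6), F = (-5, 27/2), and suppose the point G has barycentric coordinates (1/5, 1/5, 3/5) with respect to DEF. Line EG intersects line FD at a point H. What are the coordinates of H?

Line EG meets FD where the E-coordinate vanishes; zeroing G's E-weight and renormalizing leaves F, D-weights 3/5 : 1/5 → (3/4, 1/4).
So H = (3/4)·F + (1/4)·D = (-9/4, 43/8).

(-9/4, 43/8)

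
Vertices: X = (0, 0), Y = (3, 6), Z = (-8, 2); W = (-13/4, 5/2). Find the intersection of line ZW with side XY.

Barycentric coordinates of W with respect to XYZ: (1/4, 1/4, 1/2).
On side XY the Z-coordinate is zero; dropping W's Z-weight 1/2 and renormalizing the remaining 1/4 : 1/4 gives weights 1/2, 1/2 on X, Y.
V = (1/2)·(0, 0) + (1/2)·(3, 6) = (3/2, 3).

(3/2, 3)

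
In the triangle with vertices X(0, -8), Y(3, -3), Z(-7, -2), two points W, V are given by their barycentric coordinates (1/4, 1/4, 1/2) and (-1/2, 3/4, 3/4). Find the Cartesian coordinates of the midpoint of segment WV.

(-23/8, -7/4)

Barycentric coordinates of the midpoint are the average: (-1/8, 1/2, 5/8).
Converting: (-1/8)·X + (1/2)·Y + (5/8)·Z = (-23/8, -7/4).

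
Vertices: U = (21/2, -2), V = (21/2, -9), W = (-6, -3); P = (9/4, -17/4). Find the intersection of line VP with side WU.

Barycentric coordinates of P with respect to UVW: (1/4, 1/4, 1/2).
On side WU the V-coordinate is zero; dropping P's V-weight 1/4 and renormalizing the remaining 1/2 : 1/4 gives weights 2/3, 1/3 on W, U.
Q = (2/3)·(-6, -3) + (1/3)·(21/2, -2) = (-1/2, -8/3).

(-1/2, -8/3)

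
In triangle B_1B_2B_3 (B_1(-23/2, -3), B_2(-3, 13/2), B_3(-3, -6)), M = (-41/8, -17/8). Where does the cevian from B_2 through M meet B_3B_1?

Barycentric coordinates of M with respect to B_1B_2B_3: (1/4, 1/4, 1/2).
On side B_3B_1 the B_2-coordinate is zero; dropping M's B_2-weight 1/4 and renormalizing the remaining 1/2 : 1/4 gives weights 2/3, 1/3 on B_3, B_1.
N = (2/3)·(-3, -6) + (1/3)·(-23/2, -3) = (-35/6, -5).

(-35/6, -5)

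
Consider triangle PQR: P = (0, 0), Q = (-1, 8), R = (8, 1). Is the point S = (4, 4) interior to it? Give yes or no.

yes

Barycentric coordinates of S: (1/65, 28/65, 36/65).
The three coordinates are positive, positive, positive; a point is interior exactly when all three are positive.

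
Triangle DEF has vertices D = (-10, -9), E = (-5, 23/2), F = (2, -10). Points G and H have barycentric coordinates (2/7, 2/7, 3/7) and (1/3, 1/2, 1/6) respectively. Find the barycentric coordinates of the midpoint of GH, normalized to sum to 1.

Since both coordinate triples sum to 1, the midpoint's barycentrics are the componentwise average.
(2/7+1/3)/2 = 13/42; similarly 11/28 and 25/84.

(13/42, 11/28, 25/84)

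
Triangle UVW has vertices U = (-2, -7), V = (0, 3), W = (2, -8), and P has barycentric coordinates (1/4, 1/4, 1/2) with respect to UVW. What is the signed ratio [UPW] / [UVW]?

The signed ratio [UPW]/[UVW] equals the barycentric coordinate of P at vertex V, which is 1/4.

1/4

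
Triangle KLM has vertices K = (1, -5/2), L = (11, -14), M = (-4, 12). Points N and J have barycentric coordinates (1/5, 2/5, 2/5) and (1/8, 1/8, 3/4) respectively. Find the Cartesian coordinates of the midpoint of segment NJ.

(3/4, 451/160)

Barycentric coordinates of the midpoint are the average: (13/80, 21/80, 23/40).
Converting: (13/80)·K + (21/80)·L + (23/40)·M = (3/4, 451/160).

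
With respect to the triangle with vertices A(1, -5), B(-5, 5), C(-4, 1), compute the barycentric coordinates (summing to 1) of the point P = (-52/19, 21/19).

(7/19, 11/19, 1/19)

Signed area of the reference triangle: [ABC] = ½·(1·(5−1) + (-5)·(1−(-5)) + (-4)·(-5−5)) = ½·(4 − 30 + 40) = 7.
[PBC] = ½·((-52/19)·(5−1) + (-5)·(1−(21/19)) + (-4)·(21/19−5)) = ½·(-208/19 + 10/19 + 296/19) = 49/19, so the A-coordinate is (49/19)/7 = 7/19.
[APC] = ½·(1·(21/19−1) + (-52/19)·(1−(-5)) + (-4)·(-5−(21/19))) = ½·(2/19 − 312/19 + 464/19) = 77/19, so the B-coordinate is 11/19.
[ABP] = ½·(1·(5−(21/19)) + (-5)·(21/19−(-5)) + (-52/19)·(-5−5)) = ½·(74/19 − 580/19 + 520/19) = 7/19, so the C-coordinate is 1/19.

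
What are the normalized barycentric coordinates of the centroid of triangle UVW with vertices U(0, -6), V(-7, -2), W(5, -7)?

(1/3, 1/3, 1/3)

The centroid is the average of the vertices, so each weight is 1/3.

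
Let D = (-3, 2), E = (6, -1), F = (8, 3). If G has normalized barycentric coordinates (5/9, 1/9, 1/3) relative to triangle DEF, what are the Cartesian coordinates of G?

(5/3, 2)

G = (5/9)·D + (1/9)·E + (1/3)·F.
x-coordinate: (5/9)·(-3) + (1/9)·6 + (1/3)·8 = 5/3.
y-coordinate: (5/9)·2 + (1/9)·(-1) + (1/3)·3 = 2.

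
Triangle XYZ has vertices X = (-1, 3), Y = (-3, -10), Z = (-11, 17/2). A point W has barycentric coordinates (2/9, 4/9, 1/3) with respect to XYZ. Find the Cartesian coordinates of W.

W = (2/9)·X + (4/9)·Y + (1/3)·Z.
x-coordinate: (2/9)·(-1) + (4/9)·(-3) + (1/3)·(-11) = -47/9.
y-coordinate: (2/9)·3 + (4/9)·(-10) + (1/3)·(17/2) = -17/18.

(-47/9, -17/18)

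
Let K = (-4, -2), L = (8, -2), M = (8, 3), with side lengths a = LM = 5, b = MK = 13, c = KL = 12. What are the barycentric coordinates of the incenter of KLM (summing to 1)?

(1/6, 13/30, 2/5)

The incenter has barycentric coordinates proportional to the opposite side lengths: (5 : 13 : 12).
Normalizing by 5+13+12 = 30 gives (1/6, 13/30, 2/5).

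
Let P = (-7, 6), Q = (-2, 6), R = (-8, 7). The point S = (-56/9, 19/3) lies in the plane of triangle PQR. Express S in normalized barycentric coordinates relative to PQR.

Signed area of the reference triangle: [PQR] = ½·((-7)·(6−7) + (-2)·(7−6) + (-8)·(6−6)) = ½·(7 − 2 + 0) = 5/2.
[SQR] = ½·((-56/9)·(6−7) + (-2)·(7−(19/3)) + (-8)·(19/3−6)) = ½·(56/9 − 4/3 − 8/3) = 10/9, so the P-coordinate is (10/9)/(5/2) = 4/9.
[PSR] = ½·((-7)·(19/3−7) + (-56/9)·(7−6) + (-8)·(6−(19/3))) = ½·(14/3 − 56/9 + 8/3) = 5/9, so the Q-coordinate is 2/9.
[PQS] = ½·((-7)·(6−(19/3)) + (-2)·(19/3−6) + (-56/9)·(6−6)) = ½·(7/3 − 2/3 + 0) = 5/6, so the R-coordinate is 1/3.

(4/9, 2/9, 1/3)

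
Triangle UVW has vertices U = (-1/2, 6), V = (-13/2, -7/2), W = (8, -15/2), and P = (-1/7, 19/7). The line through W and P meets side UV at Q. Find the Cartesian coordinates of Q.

Barycentric coordinates of P with respect to UVW: (5/7, 1/7, 1/7).
On side UV the W-coordinate is zero; dropping P's W-weight 1/7 and renormalizing the remaining 5/7 : 1/7 gives weights 5/6, 1/6 on U, V.
Q = (5/6)·(-1/2, 6) + (1/6)·(-13/2, -7/2) = (-3/2, 53/12).

(-3/2, 53/12)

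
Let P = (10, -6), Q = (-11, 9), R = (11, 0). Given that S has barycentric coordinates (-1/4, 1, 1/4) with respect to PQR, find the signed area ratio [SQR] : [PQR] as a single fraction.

-1/4

The signed ratio [SQR]/[PQR] equals the barycentric coordinate of S at vertex P, which is -1/4.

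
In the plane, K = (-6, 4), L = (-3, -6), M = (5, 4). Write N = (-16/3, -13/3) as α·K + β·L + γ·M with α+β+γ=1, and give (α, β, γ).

Signed area of the reference triangle: [KLM] = ½·((-6)·(-6−4) + (-3)·(4−4) + 5·(4−(-6))) = ½·(60 + 0 + 50) = 55.
[NLM] = ½·((-16/3)·(-6−4) + (-3)·(4−(-13/3)) + 5·(-13/3−(-6))) = ½·(160/3 − 25 + 25/3) = 55/3, so the K-coordinate is (55/3)/55 = 1/3.
[KNM] = ½·((-6)·(-13/3−4) + (-16/3)·(4−4) + 5·(4−(-13/3))) = ½·(50 + 0 + 125/3) = 275/6, so the L-coordinate is 5/6.
[KLN] = ½·((-6)·(-6−(-13/3)) + (-3)·(-13/3−4) + (-16/3)·(4−(-6))) = ½·(10 + 25 − 160/3) = -55/6, so the M-coordinate is -1/6.
Check: 1/3 + 5/6 − 1/6 = 1.

(1/3, 5/6, -1/6)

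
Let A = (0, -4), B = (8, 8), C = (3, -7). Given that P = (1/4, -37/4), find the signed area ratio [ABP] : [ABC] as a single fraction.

3/4

[ABC] = ½·(0·(8−(-7)) + 8·(-7−(-4)) + 3·(-4−8)) = ½·(0 − 24 − 36) = -30.
[ABP] = ½·(0·(8−(-37/4)) + 8·(-37/4−(-4)) + (1/4)·(-4−8)) = ½·(0 − 42 − 3) = -45/2, so the ratio is (-45/2)/(-30) = 3/4.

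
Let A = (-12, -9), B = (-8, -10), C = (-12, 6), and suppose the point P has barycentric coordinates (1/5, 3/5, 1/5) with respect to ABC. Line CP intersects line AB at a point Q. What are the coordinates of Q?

Line CP meets AB where the C-coordinate vanishes; zeroing P's C-weight and renormalizing leaves A, B-weights 1/5 : 3/5 → (1/4, 3/4).
So Q = (1/4)·A + (3/4)·B = (-9, -39/4).

(-9, -39/4)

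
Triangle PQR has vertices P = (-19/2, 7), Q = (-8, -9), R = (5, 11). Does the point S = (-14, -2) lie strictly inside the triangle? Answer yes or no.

Barycentric coordinates of S: (211/238, 225/476, -171/476).
The three coordinates are positive, positive, negative; a point is interior exactly when all three are positive.

no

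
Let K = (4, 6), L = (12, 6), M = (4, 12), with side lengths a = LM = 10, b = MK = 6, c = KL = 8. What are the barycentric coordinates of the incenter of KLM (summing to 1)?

(5/12, 1/4, 1/3)

The incenter has barycentric coordinates proportional to the opposite side lengths: (10 : 6 : 8).
Normalizing by 10+6+8 = 24 gives (5/12, 1/4, 1/3).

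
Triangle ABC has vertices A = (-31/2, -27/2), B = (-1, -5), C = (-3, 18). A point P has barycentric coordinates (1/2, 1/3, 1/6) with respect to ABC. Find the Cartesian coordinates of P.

P = (1/2)·A + (1/3)·B + (1/6)·C.
x-coordinate: (1/2)·(-31/2) + (1/3)·(-1) + (1/6)·(-3) = -103/12.
y-coordinate: (1/2)·(-27/2) + (1/3)·(-5) + (1/6)·18 = -65/12.

(-103/12, -65/12)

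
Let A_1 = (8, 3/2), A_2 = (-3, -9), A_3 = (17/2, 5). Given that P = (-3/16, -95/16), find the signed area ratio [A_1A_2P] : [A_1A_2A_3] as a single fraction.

1/8

[A_1A_2A_3] = ½·(8·(-9−5) + (-3)·(5−(3/2)) + (17/2)·(3/2−(-9))) = ½·(-112 − 21/2 + 357/4) = -133/8.
[A_1A_2P] = ½·(8·(-9−(-95/16)) + (-3)·(-95/16−(3/2)) + (-3/16)·(3/2−(-9))) = ½·(-49/2 + 357/16 − 63/32) = -133/64, so the ratio is (-133/64)/(-133/8) = 1/8.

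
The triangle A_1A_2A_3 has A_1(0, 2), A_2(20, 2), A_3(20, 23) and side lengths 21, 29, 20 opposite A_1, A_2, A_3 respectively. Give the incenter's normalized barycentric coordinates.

(3/10, 29/70, 2/7)

The incenter has barycentric coordinates proportional to the opposite side lengths: (21 : 29 : 20).
Normalizing by 21+29+20 = 70 gives (3/10, 29/70, 2/7).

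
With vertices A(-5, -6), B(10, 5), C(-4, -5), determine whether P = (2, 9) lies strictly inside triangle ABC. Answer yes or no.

Barycentric coordinates of P: (-34, -2, 37).
The three coordinates are negative, negative, positive; a point is interior exactly when all three are positive.

no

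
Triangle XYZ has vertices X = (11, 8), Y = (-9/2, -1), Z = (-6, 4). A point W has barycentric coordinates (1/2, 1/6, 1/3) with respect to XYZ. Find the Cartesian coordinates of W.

(11/4, 31/6)

W = (1/2)·X + (1/6)·Y + (1/3)·Z.
x-coordinate: (1/2)·11 + (1/6)·(-9/2) + (1/3)·(-6) = 11/4.
y-coordinate: (1/2)·8 + (1/6)·(-1) + (1/3)·4 = 31/6.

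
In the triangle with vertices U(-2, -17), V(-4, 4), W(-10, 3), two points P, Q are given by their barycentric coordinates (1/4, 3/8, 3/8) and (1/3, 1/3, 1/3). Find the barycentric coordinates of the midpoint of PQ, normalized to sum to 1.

(7/24, 17/48, 17/48)

Since both coordinate triples sum to 1, the midpoint's barycentrics are the componentwise average.
(1/4+1/3)/2 = 7/24; similarly 17/48 and 17/48.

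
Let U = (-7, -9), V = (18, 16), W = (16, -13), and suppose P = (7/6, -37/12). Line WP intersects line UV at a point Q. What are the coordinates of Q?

(-2/11, -24/11)

Barycentric coordinates of P with respect to UVW: (2/3, 1/4, 1/12).
On side UV the W-coordinate is zero; dropping P's W-weight 1/12 and renormalizing the remaining 2/3 : 1/4 gives weights 8/11, 3/11 on U, V.
Q = (8/11)·(-7, -9) + (3/11)·(18, 16) = (-2/11, -24/11).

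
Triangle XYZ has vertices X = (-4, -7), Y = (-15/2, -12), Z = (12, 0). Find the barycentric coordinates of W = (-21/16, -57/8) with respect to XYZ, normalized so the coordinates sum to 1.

(3/8, 3/8, 1/4)

Signed area of the reference triangle: [XYZ] = ½·((-4)·(-12−0) + (-15/2)·(0−(-7)) + 12·(-7−(-12))) = ½·(48 − 105/2 + 60) = 111/4.
[WYZ] = ½·((-21/16)·(-12−0) + (-15/2)·(0−(-57/8)) + 12·(-57/8−(-12))) = ½·(63/4 − 855/16 + 117/2) = 333/32, so the X-coordinate is (333/32)/(111/4) = 3/8.
[XWZ] = ½·((-4)·(-57/8−0) + (-21/16)·(0−(-7)) + 12·(-7−(-57/8))) = ½·(57/2 − 147/16 + 3/2) = 333/32, so the Y-coordinate is 3/8.
[XYW] = ½·((-4)·(-12−(-57/8)) + (-15/2)·(-57/8−(-7)) + (-21/16)·(-7−(-12))) = ½·(39/2 + 15/16 − 105/16) = 111/16, so the Z-coordinate is 1/4.
Check: 3/8 + 3/8 + 1/4 = 1.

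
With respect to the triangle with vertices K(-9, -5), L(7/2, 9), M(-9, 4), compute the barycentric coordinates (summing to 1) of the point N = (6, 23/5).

(3/5, 6/5, -4/5)

Signed area of the reference triangle: [KLM] = ½·((-9)·(9−4) + (7/2)·(4−(-5)) + (-9)·(-5−9)) = ½·(-45 + 63/2 + 126) = 225/4.
[NLM] = ½·(6·(9−4) + (7/2)·(4−(23/5)) + (-9)·(23/5−9)) = ½·(30 − 21/10 + 198/5) = 135/4, so the K-coordinate is (135/4)/(225/4) = 3/5.
[KNM] = ½·((-9)·(23/5−4) + 6·(4−(-5)) + (-9)·(-5−(23/5))) = ½·(-27/5 + 54 + 432/5) = 135/2, so the L-coordinate is 6/5.
[KLN] = ½·((-9)·(9−(23/5)) + (7/2)·(23/5−(-5)) + 6·(-5−9)) = ½·(-198/5 + 168/5 − 84) = -45, so the M-coordinate is -4/5.
Check: 3/5 + 6/5 − 4/5 = 1.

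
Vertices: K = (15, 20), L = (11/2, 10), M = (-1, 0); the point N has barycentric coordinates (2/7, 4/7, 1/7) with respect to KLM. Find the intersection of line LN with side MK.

Line LN meets MK where the L-coordinate vanishes; zeroing N's L-weight and renormalizing leaves M, K-weights 1/7 : 2/7 → (1/3, 2/3).
So J = (1/3)·M + (2/3)·K = (29/3, 40/3).

(29/3, 40/3)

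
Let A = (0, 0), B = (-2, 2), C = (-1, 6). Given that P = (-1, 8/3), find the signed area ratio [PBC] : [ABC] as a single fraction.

1/3

[ABC] = ½·(0·(2−6) + (-2)·(6−0) + (-1)·(0−2)) = ½·(0 − 12 + 2) = -5.
[PBC] = ½·((-1)·(2−6) + (-2)·(6−(8/3)) + (-1)·(8/3−2)) = ½·(4 − 20/3 − 2/3) = -5/3, so the ratio is (-5/3)/(-5) = 1/3.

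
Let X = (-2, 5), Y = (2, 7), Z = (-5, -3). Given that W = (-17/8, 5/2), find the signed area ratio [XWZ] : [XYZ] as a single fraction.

[XYZ] = ½·((-2)·(7−(-3)) + 2·(-3−5) + (-5)·(5−7)) = ½·(-20 − 16 + 10) = -13.
[XWZ] = ½·((-2)·(5/2−(-3)) + (-17/8)·(-3−5) + (-5)·(5−(5/2))) = ½·(-11 + 17 − 25/2) = -13/4, so the ratio is (-13/4)/(-13) = 1/4.

1/4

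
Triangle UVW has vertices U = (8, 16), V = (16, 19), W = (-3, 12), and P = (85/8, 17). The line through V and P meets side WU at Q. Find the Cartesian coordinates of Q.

(21/4, 15)

Barycentric coordinates of P with respect to UVW: (3/8, 1/2, 1/8).
On side WU the V-coordinate is zero; dropping P's V-weight 1/2 and renormalizing the remaining 1/8 : 3/8 gives weights 1/4, 3/4 on W, U.
Q = (1/4)·(-3, 12) + (3/4)·(8, 16) = (21/4, 15).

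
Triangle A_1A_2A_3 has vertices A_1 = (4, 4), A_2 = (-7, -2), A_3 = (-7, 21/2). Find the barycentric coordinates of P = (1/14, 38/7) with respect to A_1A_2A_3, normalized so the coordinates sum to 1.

Signed area of the reference triangle: [A_1A_2A_3] = ½·(4·(-2−(21/2)) + (-7)·(21/2−4) + (-7)·(4−(-2))) = ½·(-50 − 91/2 − 42) = -275/4.
[PA_2A_3] = ½·((1/14)·(-2−(21/2)) + (-7)·(21/2−(38/7)) + (-7)·(38/7−(-2))) = ½·(-25/28 − 71/2 − 52) = -2475/56, so the A_1-coordinate is (-2475/56)/(-275/4) = 9/14.
[A_1PA_3] = ½·(4·(38/7−(21/2)) + (1/14)·(21/2−4) + (-7)·(4−(38/7))) = ½·(-142/7 + 13/28 + 10) = -275/56, so the A_2-coordinate is 1/14.
[A_1A_2P] = ½·(4·(-2−(38/7)) + (-7)·(38/7−4) + (1/14)·(4−(-2))) = ½·(-208/7 − 10 + 3/7) = -275/14, so the A_3-coordinate is 2/7.
Check: 9/14 + 1/14 + 2/7 = 1.

(9/14, 1/14, 2/7)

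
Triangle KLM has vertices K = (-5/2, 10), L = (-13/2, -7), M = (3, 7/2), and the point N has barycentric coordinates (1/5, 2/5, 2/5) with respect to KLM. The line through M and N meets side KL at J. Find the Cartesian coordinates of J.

(-31/6, -4/3)

Line MN meets KL where the M-coordinate vanishes; zeroing N's M-weight and renormalizing leaves K, L-weights 1/5 : 2/5 → (1/3, 2/3).
So J = (1/3)·K + (2/3)·L = (-31/6, -4/3).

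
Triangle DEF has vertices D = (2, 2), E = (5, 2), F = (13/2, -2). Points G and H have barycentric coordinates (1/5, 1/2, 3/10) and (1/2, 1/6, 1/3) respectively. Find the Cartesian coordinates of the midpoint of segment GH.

(177/40, 11/15)

Barycentric coordinates of the midpoint are the average: (7/20, 1/3, 19/60).
Converting: (7/20)·D + (1/3)·E + (19/60)·F = (177/40, 11/15).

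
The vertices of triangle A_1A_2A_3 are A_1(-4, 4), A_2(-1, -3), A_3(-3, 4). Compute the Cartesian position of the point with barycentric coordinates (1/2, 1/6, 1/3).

P = (1/2)·A_1 + (1/6)·A_2 + (1/3)·A_3.
x-coordinate: (1/2)·(-4) + (1/6)·(-1) + (1/3)·(-3) = -19/6.
y-coordinate: (1/2)·4 + (1/6)·(-3) + (1/3)·4 = 17/6.

(-19/6, 17/6)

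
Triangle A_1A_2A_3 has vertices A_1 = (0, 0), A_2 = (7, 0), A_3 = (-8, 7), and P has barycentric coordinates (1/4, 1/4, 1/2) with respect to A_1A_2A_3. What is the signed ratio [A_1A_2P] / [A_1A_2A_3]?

The signed ratio [A_1A_2P]/[A_1A_2A_3] equals the barycentric coordinate of P at vertex A_3, which is 1/2.

1/2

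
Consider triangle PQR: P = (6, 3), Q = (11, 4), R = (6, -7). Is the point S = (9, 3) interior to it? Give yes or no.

yes

Barycentric coordinates of S: (17/50, 3/5, 3/50).
The three coordinates are positive, positive, positive; a point is interior exactly when all three are positive.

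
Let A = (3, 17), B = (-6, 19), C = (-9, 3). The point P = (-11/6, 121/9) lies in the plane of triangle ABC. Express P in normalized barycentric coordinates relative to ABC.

(5/9, 1/6, 5/18)

Signed area of the reference triangle: [ABC] = ½·(3·(19−3) + (-6)·(3−17) + (-9)·(17−19)) = ½·(48 + 84 + 18) = 75.
[PBC] = ½·((-11/6)·(19−3) + (-6)·(3−(121/9)) + (-9)·(121/9−19)) = ½·(-88/3 + 188/3 + 50) = 125/3, so the A-coordinate is (125/3)/75 = 5/9.
[APC] = ½·(3·(121/9−3) + (-11/6)·(3−17) + (-9)·(17−(121/9))) = ½·(94/3 + 77/3 − 32) = 25/2, so the B-coordinate is 1/6.
[ABP] = ½·(3·(19−(121/9)) + (-6)·(121/9−17) + (-11/6)·(17−19)) = ½·(50/3 + 64/3 + 11/3) = 125/6, so the C-coordinate is 5/18.
Check: 5/9 + 1/6 + 5/18 = 1.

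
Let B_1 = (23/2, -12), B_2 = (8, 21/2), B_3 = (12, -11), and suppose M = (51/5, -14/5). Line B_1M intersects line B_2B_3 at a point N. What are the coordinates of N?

Barycentric coordinates of M with respect to B_1B_2B_3: (2/5, 2/5, 1/5).
On side B_2B_3 the B_1-coordinate is zero; dropping M's B_1-weight 2/5 and renormalizing the remaining 2/5 : 1/5 gives weights 2/3, 1/3 on B_2, B_3.
N = (2/3)·(8, 21/2) + (1/3)·(12, -11) = (28/3, 10/3).

(28/3, 10/3)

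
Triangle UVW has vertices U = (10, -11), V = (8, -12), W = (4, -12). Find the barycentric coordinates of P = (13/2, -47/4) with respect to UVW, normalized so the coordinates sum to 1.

Signed area of the reference triangle: [UVW] = ½·(10·(-12−(-12)) + 8·(-12−(-11)) + 4·(-11−(-12))) = ½·(0 − 8 + 4) = -2.
[PVW] = ½·((13/2)·(-12−(-12)) + 8·(-12−(-47/4)) + 4·(-47/4−(-12))) = ½·(0 − 2 + 1) = -1/2, so the U-coordinate is (-1/2)/(-2) = 1/4.
[UPW] = ½·(10·(-47/4−(-12)) + (13/2)·(-12−(-11)) + 4·(-11−(-47/4))) = ½·(5/2 − 13/2 + 3) = -1/2, so the V-coordinate is 1/4.
[UVP] = ½·(10·(-12−(-47/4)) + 8·(-47/4−(-11)) + (13/2)·(-11−(-12))) = ½·(-5/2 − 6 + 13/2) = -1, so the W-coordinate is 1/2.
Check: 1/4 + 1/4 + 1/2 = 1.

(1/4, 1/4, 1/2)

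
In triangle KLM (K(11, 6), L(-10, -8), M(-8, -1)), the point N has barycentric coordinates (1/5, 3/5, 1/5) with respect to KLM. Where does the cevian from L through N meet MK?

(3/2, 5/2)

Line LN meets MK where the L-coordinate vanishes; zeroing N's L-weight and renormalizing leaves M, K-weights 1/5 : 1/5 → (1/2, 1/2).
So J = (1/2)·M + (1/2)·K = (3/2, 5/2).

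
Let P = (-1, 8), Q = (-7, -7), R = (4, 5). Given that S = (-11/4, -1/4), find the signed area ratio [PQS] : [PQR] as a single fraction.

1/4

[PQR] = ½·((-1)·(-7−5) + (-7)·(5−8) + 4·(8−(-7))) = ½·(12 + 21 + 60) = 93/2.
[PQS] = ½·((-1)·(-7−(-1/4)) + (-7)·(-1/4−8) + (-11/4)·(8−(-7))) = ½·(27/4 + 231/4 − 165/4) = 93/8, so the ratio is (93/8)/(93/2) = 1/4.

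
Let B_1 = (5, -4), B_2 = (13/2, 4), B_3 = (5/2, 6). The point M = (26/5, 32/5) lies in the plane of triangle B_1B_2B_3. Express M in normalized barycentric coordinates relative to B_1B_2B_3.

Signed area of the reference triangle: [B_1B_2B_3] = ½·(5·(4−6) + (13/2)·(6−(-4)) + (5/2)·(-4−4)) = ½·(-10 + 65 − 20) = 35/2.
[MB_2B_3] = ½·((26/5)·(4−6) + (13/2)·(6−(32/5)) + (5/2)·(32/5−4)) = ½·(-52/5 − 13/5 + 6) = -7/2, so the B_1-coordinate is (-7/2)/(35/2) = -1/5.
[B_1MB_3] = ½·(5·(32/5−6) + (26/5)·(6−(-4)) + (5/2)·(-4−(32/5))) = ½·(2 + 52 − 26) = 14, so the B_2-coordinate is 4/5.
[B_1B_2M] = ½·(5·(4−(32/5)) + (13/2)·(32/5−(-4)) + (26/5)·(-4−4)) = ½·(-12 + 338/5 − 208/5) = 7, so the B_3-coordinate is 2/5.

(-1/5, 4/5, 2/5)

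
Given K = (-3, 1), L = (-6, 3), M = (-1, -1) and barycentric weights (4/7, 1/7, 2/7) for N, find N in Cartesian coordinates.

(-20/7, 5/7)

N = (4/7)·K + (1/7)·L + (2/7)·M.
x-coordinate: (4/7)·(-3) + (1/7)·(-6) + (2/7)·(-1) = -20/7.
y-coordinate: (4/7)·1 + (1/7)·3 + (2/7)·(-1) = 5/7.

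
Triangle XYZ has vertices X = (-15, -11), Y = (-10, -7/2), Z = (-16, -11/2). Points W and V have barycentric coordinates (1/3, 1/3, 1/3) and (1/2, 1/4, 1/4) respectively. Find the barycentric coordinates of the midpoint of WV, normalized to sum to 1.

(5/12, 7/24, 7/24)

Since both coordinate triples sum to 1, the midpoint's barycentrics are the componentwise average.
(1/3+1/2)/2 = 5/12; similarly 7/24 and 7/24.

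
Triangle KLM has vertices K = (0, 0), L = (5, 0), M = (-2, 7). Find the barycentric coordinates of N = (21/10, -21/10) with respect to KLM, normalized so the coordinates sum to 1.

(1, 3/10, -3/10)

Signed area of the reference triangle: [KLM] = ½·(0·(0−7) + 5·(7−0) + (-2)·(0−0)) = ½·(0 + 35 + 0) = 35/2.
[NLM] = ½·((21/10)·(0−7) + 5·(7−(-21/10)) + (-2)·(-21/10−0)) = ½·(-147/10 + 91/2 + 21/5) = 35/2, so the K-coordinate is (35/2)/(35/2) = 1.
[KNM] = ½·(0·(-21/10−7) + (21/10)·(7−0) + (-2)·(0−(-21/10))) = ½·(0 + 147/10 − 21/5) = 21/4, so the L-coordinate is 3/10.
[KLN] = ½·(0·(0−(-21/10)) + 5·(-21/10−0) + (21/10)·(0−0)) = ½·(0 − 21/2 + 0) = -21/4, so the M-coordinate is -3/10.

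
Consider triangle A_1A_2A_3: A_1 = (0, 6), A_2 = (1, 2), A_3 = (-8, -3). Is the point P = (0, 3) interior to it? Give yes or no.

Barycentric coordinates of P: (14/41, 24/41, 3/41).
The three coordinates are positive, positive, positive; a point is interior exactly when all three are positive.

yes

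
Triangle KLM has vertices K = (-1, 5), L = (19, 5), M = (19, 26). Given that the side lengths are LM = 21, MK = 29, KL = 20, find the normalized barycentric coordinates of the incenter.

The incenter has barycentric coordinates proportional to the opposite side lengths: (21 : 29 : 20).
Normalizing by 21+29+20 = 70 gives (3/10, 29/70, 2/7).

(3/10, 29/70, 2/7)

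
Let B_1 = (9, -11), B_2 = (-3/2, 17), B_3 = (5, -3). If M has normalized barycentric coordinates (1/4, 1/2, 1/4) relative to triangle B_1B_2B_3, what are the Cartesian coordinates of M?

(11/4, 5)

M = (1/4)·B_1 + (1/2)·B_2 + (1/4)·B_3.
x-coordinate: (1/4)·9 + (1/2)·(-3/2) + (1/4)·5 = 11/4.
y-coordinate: (1/4)·(-11) + (1/2)·17 + (1/4)·(-3) = 5.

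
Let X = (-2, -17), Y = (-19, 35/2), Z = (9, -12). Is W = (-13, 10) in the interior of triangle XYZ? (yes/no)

yes

Barycentric coordinates of W: (66/929, 704/929, 159/929).
The three coordinates are positive, positive, positive; a point is interior exactly when all three are positive.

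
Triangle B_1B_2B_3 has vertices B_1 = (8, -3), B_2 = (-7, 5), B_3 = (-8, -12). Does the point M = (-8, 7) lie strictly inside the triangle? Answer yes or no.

Barycentric coordinates of M: (-19/263, 304/263, -22/263).
The three coordinates are negative, positive, negative; a point is interior exactly when all three are positive.

no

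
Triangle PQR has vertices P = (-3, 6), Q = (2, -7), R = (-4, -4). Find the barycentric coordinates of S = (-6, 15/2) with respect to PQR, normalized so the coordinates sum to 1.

(1, -1/2, 1/2)

Signed area of the reference triangle: [PQR] = ½·((-3)·(-7−(-4)) + 2·(-4−6) + (-4)·(6−(-7))) = ½·(9 − 20 − 52) = -63/2.
[SQR] = ½·((-6)·(-7−(-4)) + 2·(-4−(15/2)) + (-4)·(15/2−(-7))) = ½·(18 − 23 − 58) = -63/2, so the P-coordinate is (-63/2)/(-63/2) = 1.
[PSR] = ½·((-3)·(15/2−(-4)) + (-6)·(-4−6) + (-4)·(6−(15/2))) = ½·(-69/2 + 60 + 6) = 63/4, so the Q-coordinate is -1/2.
[PQS] = ½·((-3)·(-7−(15/2)) + 2·(15/2−6) + (-6)·(6−(-7))) = ½·(87/2 + 3 − 78) = -63/4, so the R-coordinate is 1/2.
Check: 1 − 1/2 + 1/2 = 1.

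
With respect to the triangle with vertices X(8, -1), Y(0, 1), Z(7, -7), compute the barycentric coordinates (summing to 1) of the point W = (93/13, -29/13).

(9/13, 1/13, 3/13)

Signed area of the reference triangle: [XYZ] = ½·(8·(1−(-7)) + 0·(-7−(-1)) + 7·(-1−1)) = ½·(64 + 0 − 14) = 25.
[WYZ] = ½·((93/13)·(1−(-7)) + 0·(-7−(-29/13)) + 7·(-29/13−1)) = ½·(744/13 + 0 − 294/13) = 225/13, so the X-coordinate is (225/13)/25 = 9/13.
[XWZ] = ½·(8·(-29/13−(-7)) + (93/13)·(-7−(-1)) + 7·(-1−(-29/13))) = ½·(496/13 − 558/13 + 112/13) = 25/13, so the Y-coordinate is 1/13.
[XYW] = ½·(8·(1−(-29/13)) + 0·(-29/13−(-1)) + (93/13)·(-1−1)) = ½·(336/13 + 0 − 186/13) = 75/13, so the Z-coordinate is 3/13.
Check: 9/13 + 1/13 + 3/13 = 1.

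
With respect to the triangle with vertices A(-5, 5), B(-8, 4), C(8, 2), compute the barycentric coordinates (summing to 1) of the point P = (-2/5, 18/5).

Signed area of the reference triangle: [ABC] = ½·((-5)·(4−2) + (-8)·(2−5) + 8·(5−4)) = ½·(-10 + 24 + 8) = 11.
[PBC] = ½·((-2/5)·(4−2) + (-8)·(2−(18/5)) + 8·(18/5−4)) = ½·(-4/5 + 64/5 − 16/5) = 22/5, so the A-coordinate is (22/5)/11 = 2/5.
[APC] = ½·((-5)·(18/5−2) + (-2/5)·(2−5) + 8·(5−(18/5))) = ½·(-8 + 6/5 + 56/5) = 11/5, so the B-coordinate is 1/5.
[ABP] = ½·((-5)·(4−(18/5)) + (-8)·(18/5−5) + (-2/5)·(5−4)) = ½·(-2 + 56/5 − 2/5) = 22/5, so the C-coordinate is 2/5.
Check: 2/5 + 1/5 + 2/5 = 1.

(2/5, 1/5, 2/5)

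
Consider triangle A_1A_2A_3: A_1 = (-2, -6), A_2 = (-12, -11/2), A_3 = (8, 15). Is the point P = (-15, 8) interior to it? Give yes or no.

Barycentric coordinates of P: (-663/430, 413/215, 267/430).
The three coordinates are negative, positive, positive; a point is interior exactly when all three are positive.

no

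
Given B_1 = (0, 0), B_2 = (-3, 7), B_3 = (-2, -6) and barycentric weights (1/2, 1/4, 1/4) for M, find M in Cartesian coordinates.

(-5/4, 1/4)

M = (1/2)·B_1 + (1/4)·B_2 + (1/4)·B_3.
x-coordinate: (1/2)·0 + (1/4)·(-3) + (1/4)·(-2) = -5/4.
y-coordinate: (1/2)·0 + (1/4)·7 + (1/4)·(-6) = 1/4.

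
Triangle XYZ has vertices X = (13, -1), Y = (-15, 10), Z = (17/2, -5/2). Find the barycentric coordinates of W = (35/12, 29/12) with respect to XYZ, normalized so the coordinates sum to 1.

Signed area of the reference triangle: [XYZ] = ½·(13·(10−(-5/2)) + (-15)·(-5/2−(-1)) + (17/2)·(-1−10)) = ½·(325/2 + 45/2 − 187/2) = 183/4.
[WYZ] = ½·((35/12)·(10−(-5/2)) + (-15)·(-5/2−(29/12)) + (17/2)·(29/12−10)) = ½·(875/24 + 295/4 − 1547/24) = 183/8, so the X-coordinate is (183/8)/(183/4) = 1/2.
[XWZ] = ½·(13·(29/12−(-5/2)) + (35/12)·(-5/2−(-1)) + (17/2)·(-1−(29/12))) = ½·(767/12 − 35/8 − 697/24) = 61/4, so the Y-coordinate is 1/3.
[XYW] = ½·(13·(10−(29/12)) + (-15)·(29/12−(-1)) + (35/12)·(-1−10)) = ½·(1183/12 − 205/4 − 385/12) = 61/8, so the Z-coordinate is 1/6.
Check: 1/2 + 1/3 + 1/6 = 1.

(1/2, 1/3, 1/6)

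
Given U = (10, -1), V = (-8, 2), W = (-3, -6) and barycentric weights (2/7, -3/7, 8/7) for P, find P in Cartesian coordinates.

(20/7, -8)

P = (2/7)·U + (-3/7)·V + (8/7)·W.
x-coordinate: (2/7)·10 + (-3/7)·(-8) + (8/7)·(-3) = 20/7.
y-coordinate: (2/7)·(-1) + (-3/7)·2 + (8/7)·(-6) = -8.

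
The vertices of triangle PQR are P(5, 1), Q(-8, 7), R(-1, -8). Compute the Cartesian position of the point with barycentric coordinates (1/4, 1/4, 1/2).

S = (1/4)·P + (1/4)·Q + (1/2)·R.
x-coordinate: (1/4)·5 + (1/4)·(-8) + (1/2)·(-1) = -5/4.
y-coordinate: (1/4)·1 + (1/4)·7 + (1/2)·(-8) = -2.

(-5/4, -2)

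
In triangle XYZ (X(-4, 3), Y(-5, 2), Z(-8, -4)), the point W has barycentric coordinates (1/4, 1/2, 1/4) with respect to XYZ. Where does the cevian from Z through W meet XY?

Line ZW meets XY where the Z-coordinate vanishes; zeroing W's Z-weight and renormalizing leaves X, Y-weights 1/4 : 1/2 → (1/3, 2/3).
So V = (1/3)·X + (2/3)·Y = (-14/3, 7/3).

(-14/3, 7/3)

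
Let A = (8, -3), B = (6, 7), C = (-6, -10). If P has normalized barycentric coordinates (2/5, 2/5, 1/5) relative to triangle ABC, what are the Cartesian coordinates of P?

(22/5, -2/5)

P = (2/5)·A + (2/5)·B + (1/5)·C.
x-coordinate: (2/5)·8 + (2/5)·6 + (1/5)·(-6) = 22/5.
y-coordinate: (2/5)·(-3) + (2/5)·7 + (1/5)·(-10) = -2/5.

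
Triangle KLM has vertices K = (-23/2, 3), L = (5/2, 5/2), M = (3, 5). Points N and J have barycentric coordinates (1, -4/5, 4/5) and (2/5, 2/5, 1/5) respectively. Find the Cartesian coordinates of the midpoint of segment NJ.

(-141/20, 41/10)

Barycentric coordinates of the midpoint are the average: (7/10, -1/5, 1/2).
Converting: (7/10)·K + (-1/5)·L + (1/2)·M = (-141/20, 41/10).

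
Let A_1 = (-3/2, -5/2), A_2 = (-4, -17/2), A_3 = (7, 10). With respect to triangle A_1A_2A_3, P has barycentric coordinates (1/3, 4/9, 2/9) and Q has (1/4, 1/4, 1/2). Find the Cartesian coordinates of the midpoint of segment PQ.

(101/144, -5/72)

Barycentric coordinates of the midpoint are the average: (7/24, 25/72, 13/36).
Converting: (7/24)·A_1 + (25/72)·A_2 + (13/36)·A_3 = (101/144, -5/72).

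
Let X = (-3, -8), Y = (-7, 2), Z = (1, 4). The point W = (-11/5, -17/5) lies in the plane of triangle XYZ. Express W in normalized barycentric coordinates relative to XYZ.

Signed area of the reference triangle: [XYZ] = ½·((-3)·(2−4) + (-7)·(4−(-8)) + 1·(-8−2)) = ½·(6 − 84 − 10) = -44.
[WYZ] = ½·((-11/5)·(2−4) + (-7)·(4−(-17/5)) + 1·(-17/5−2)) = ½·(22/5 − 259/5 − 27/5) = -132/5, so the X-coordinate is (-132/5)/(-44) = 3/5.
[XWZ] = ½·((-3)·(-17/5−4) + (-11/5)·(4−(-8)) + 1·(-8−(-17/5))) = ½·(111/5 − 132/5 − 23/5) = -22/5, so the Y-coordinate is 1/10.
[XYW] = ½·((-3)·(2−(-17/5)) + (-7)·(-17/5−(-8)) + (-11/5)·(-8−2)) = ½·(-81/5 − 161/5 + 22) = -66/5, so the Z-coordinate is 3/10.

(3/5, 1/10, 3/10)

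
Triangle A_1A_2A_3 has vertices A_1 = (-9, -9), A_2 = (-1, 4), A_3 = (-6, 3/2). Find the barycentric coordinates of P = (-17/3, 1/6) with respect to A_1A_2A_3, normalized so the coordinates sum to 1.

Signed area of the reference triangle: [A_1A_2A_3] = ½·((-9)·(4−(3/2)) + (-1)·(3/2−(-9)) + (-6)·(-9−4)) = ½·(-45/2 − 21/2 + 78) = 45/2.
[PA_2A_3] = ½·((-17/3)·(4−(3/2)) + (-1)·(3/2−(1/6)) + (-6)·(1/6−4)) = ½·(-85/6 − 4/3 + 23) = 15/4, so the A_1-coordinate is (15/4)/(45/2) = 1/6.
[A_1PA_3] = ½·((-9)·(1/6−(3/2)) + (-17/3)·(3/2−(-9)) + (-6)·(-9−(1/6))) = ½·(12 − 119/2 + 55) = 15/4, so the A_2-coordinate is 1/6.
[A_1A_2P] = ½·((-9)·(4−(1/6)) + (-1)·(1/6−(-9)) + (-17/3)·(-9−4)) = ½·(-69/2 − 55/6 + 221/3) = 15, so the A_3-coordinate is 2/3.

(1/6, 1/6, 2/3)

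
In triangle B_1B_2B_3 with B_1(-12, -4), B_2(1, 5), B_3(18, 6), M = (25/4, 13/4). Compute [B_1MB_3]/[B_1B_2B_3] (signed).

[B_1B_2B_3] = ½·((-12)·(5−6) + 1·(6−(-4)) + 18·(-4−5)) = ½·(12 + 10 − 162) = -70.
[B_1MB_3] = ½·((-12)·(13/4−6) + (25/4)·(6−(-4)) + 18·(-4−(13/4))) = ½·(33 + 125/2 − 261/2) = -35/2, so the ratio is (-35/2)/(-70) = 1/4.

1/4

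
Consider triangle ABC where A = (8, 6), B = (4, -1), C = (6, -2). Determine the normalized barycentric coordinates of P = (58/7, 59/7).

(9/7, 1/7, -3/7)

Signed area of the reference triangle: [ABC] = ½·(8·(-1−(-2)) + 4·(-2−6) + 6·(6−(-1))) = ½·(8 − 32 + 42) = 9.
[PBC] = ½·((58/7)·(-1−(-2)) + 4·(-2−(59/7)) + 6·(59/7−(-1))) = ½·(58/7 − 292/7 + 396/7) = 81/7, so the A-coordinate is (81/7)/9 = 9/7.
[APC] = ½·(8·(59/7−(-2)) + (58/7)·(-2−6) + 6·(6−(59/7))) = ½·(584/7 − 464/7 − 102/7) = 9/7, so the B-coordinate is 1/7.
[ABP] = ½·(8·(-1−(59/7)) + 4·(59/7−6) + (58/7)·(6−(-1))) = ½·(-528/7 + 68/7 + 58) = -27/7, so the C-coordinate is -3/7.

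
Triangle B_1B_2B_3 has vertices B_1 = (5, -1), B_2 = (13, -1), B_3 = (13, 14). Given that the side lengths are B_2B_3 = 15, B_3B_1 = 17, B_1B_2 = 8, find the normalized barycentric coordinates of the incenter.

The incenter has barycentric coordinates proportional to the opposite side lengths: (15 : 17 : 8).
Normalizing by 15+17+8 = 40 gives (3/8, 17/40, 1/5).

(3/8, 17/40, 1/5)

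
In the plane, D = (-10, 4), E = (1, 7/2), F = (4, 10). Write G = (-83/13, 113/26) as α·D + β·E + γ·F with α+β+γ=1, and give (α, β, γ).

Signed area of the reference triangle: [DEF] = ½·((-10)·(7/2−10) + 1·(10−4) + 4·(4−(7/2))) = ½·(65 + 6 + 2) = 73/2.
[GEF] = ½·((-83/13)·(7/2−10) + 1·(10−(113/26)) + 4·(113/26−(7/2))) = ½·(83/2 + 147/26 + 44/13) = 657/26, so the D-coordinate is (657/26)/(73/2) = 9/13.
[DGF] = ½·((-10)·(113/26−10) + (-83/13)·(10−4) + 4·(4−(113/26))) = ½·(735/13 − 498/13 − 18/13) = 219/26, so the E-coordinate is 3/13.
[DEG] = ½·((-10)·(7/2−(113/26)) + 1·(113/26−4) + (-83/13)·(4−(7/2))) = ½·(110/13 + 9/26 − 83/26) = 73/26, so the F-coordinate is 1/13.
Check: 9/13 + 3/13 + 1/13 = 1.

(9/13, 3/13, 1/13)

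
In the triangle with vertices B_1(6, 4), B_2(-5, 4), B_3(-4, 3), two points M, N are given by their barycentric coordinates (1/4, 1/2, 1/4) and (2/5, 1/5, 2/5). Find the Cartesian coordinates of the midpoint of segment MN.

Barycentric coordinates of the midpoint are the average: (13/40, 7/20, 13/40).
Converting: (13/40)·B_1 + (7/20)·B_2 + (13/40)·B_3 = (-11/10, 147/40).

(-11/10, 147/40)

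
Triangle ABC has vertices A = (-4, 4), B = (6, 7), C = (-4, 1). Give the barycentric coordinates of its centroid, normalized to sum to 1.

(1/3, 1/3, 1/3)

The centroid is the average of the vertices, so each weight is 1/3.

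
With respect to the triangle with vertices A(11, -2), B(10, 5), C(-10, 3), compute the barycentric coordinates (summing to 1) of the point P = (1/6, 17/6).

Signed area of the reference triangle: [ABC] = ½·(11·(5−3) + 10·(3−(-2)) + (-10)·(-2−5)) = ½·(22 + 50 + 70) = 71.
[PBC] = ½·((1/6)·(5−3) + 10·(3−(17/6)) + (-10)·(17/6−5)) = ½·(1/3 + 5/3 + 65/3) = 71/6, so the A-coordinate is (71/6)/71 = 1/6.
[APC] = ½·(11·(17/6−3) + (1/6)·(3−(-2)) + (-10)·(-2−(17/6))) = ½·(-11/6 + 5/6 + 145/3) = 71/3, so the B-coordinate is 1/3.
[ABP] = ½·(11·(5−(17/6)) + 10·(17/6−(-2)) + (1/6)·(-2−5)) = ½·(143/6 + 145/3 − 7/6) = 71/2, so the C-coordinate is 1/2.
Check: 1/6 + 1/3 + 1/2 = 1.

(1/6, 1/3, 1/2)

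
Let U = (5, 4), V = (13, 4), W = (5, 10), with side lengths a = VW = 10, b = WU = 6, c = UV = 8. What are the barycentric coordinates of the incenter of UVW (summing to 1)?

The incenter has barycentric coordinates proportional to the opposite side lengths: (10 : 6 : 8).
Normalizing by 10+6+8 = 24 gives (5/12, 1/4, 1/3).

(5/12, 1/4, 1/3)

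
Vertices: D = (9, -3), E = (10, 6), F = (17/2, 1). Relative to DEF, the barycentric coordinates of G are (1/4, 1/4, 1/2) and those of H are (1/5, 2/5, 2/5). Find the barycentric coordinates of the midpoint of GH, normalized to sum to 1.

(9/40, 13/40, 9/20)

Since both coordinate triples sum to 1, the midpoint's barycentrics are the componentwise average.
(1/4+1/5)/2 = 9/40; similarly 13/40 and 9/20.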